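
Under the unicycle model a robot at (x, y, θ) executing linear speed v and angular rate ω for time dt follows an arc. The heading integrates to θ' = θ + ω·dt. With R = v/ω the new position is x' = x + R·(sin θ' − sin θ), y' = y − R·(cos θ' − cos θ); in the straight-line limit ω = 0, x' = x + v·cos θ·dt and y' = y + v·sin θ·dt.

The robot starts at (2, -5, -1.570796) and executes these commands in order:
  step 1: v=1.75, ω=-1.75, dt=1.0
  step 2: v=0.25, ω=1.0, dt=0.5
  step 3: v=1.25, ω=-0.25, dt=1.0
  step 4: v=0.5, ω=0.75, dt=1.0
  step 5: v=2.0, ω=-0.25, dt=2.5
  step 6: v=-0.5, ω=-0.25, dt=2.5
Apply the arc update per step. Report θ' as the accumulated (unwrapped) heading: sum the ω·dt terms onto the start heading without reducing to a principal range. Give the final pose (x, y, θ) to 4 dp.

(-4.0409, -8.9831, -3.5708)

step 1: θ'=-3.3208 (R=-1.0000) → pose (0.8218, -5.9840, -3.3208)
step 2: θ'=-2.8208 (R=0.2500) → pose (0.6984, -5.9927, -2.8208)
step 3: θ'=-3.0708 (R=-5.0000) → pose (-0.5246, -6.2353, -3.0708)
step 4: θ'=-2.3208 (R=0.6667) → pose (-0.9652, -6.4459, -2.3208)
step 5: θ'=-2.9458 (R=-8.0000) → pose (-5.2623, -8.8399, -2.9458)
step 6: θ'=-3.5708 (R=2.0000) → pose (-4.0409, -8.9831, -3.5708)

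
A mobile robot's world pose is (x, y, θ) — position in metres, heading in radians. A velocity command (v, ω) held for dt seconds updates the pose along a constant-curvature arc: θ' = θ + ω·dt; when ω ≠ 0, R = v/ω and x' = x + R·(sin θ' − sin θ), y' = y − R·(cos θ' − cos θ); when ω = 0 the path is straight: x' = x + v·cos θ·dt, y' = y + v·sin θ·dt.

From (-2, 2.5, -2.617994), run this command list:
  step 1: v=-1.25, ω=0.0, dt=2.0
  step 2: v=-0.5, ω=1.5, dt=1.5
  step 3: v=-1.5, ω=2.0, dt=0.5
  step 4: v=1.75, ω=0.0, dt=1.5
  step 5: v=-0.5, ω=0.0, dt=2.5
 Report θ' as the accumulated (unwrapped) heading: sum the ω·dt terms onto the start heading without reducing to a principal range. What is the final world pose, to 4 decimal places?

step 1: θ'=-2.6180 (straight) → pose (0.1651, 3.7500, -2.6180)
step 2: θ'=-0.3680 (R=-0.3333) → pose (0.1183, 4.3497, -0.3680)
step 3: θ'=0.6320 (R=-0.7500) → pose (-0.5946, 4.2550, 0.6320)
step 4: θ'=0.6320 (straight) → pose (1.5234, 5.8058, 0.6320)
step 5: θ'=0.6320 (straight) → pose (0.5148, 5.0673, 0.6320)

(0.5148, 5.0673, 0.6320)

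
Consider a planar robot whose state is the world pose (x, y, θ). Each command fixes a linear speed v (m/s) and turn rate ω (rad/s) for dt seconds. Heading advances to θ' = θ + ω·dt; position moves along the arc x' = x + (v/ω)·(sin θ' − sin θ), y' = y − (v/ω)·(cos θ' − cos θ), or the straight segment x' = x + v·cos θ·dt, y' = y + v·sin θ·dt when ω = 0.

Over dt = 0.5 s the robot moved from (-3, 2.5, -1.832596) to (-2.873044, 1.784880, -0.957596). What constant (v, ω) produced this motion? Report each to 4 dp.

Δθ = -0.957596 − -1.832596 = 0.875000
ω = Δθ/dt = 0.875000/0.5 = 1.7500
R = −Δy/(cos θ' − cos θ) = 0.8571
v = R·ω = 0.8571·1.7500 = 1.5000

v = 1.5000, ω = 1.7500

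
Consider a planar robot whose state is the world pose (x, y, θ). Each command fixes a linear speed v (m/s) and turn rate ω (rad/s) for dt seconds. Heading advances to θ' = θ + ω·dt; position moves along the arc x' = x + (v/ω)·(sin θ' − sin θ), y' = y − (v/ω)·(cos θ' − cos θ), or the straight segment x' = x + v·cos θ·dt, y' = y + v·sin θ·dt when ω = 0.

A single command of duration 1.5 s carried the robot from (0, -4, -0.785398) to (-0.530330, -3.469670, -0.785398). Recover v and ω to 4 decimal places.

Δθ = -0.785398 − -0.785398 = 0.000000
ω = Δθ/dt = 0.000000/1.5 = 0.0000
ω = 0 → v = (Δx·cos θ + Δy·sin θ)/dt = -0.5000

v = -0.5000, ω = 0.0000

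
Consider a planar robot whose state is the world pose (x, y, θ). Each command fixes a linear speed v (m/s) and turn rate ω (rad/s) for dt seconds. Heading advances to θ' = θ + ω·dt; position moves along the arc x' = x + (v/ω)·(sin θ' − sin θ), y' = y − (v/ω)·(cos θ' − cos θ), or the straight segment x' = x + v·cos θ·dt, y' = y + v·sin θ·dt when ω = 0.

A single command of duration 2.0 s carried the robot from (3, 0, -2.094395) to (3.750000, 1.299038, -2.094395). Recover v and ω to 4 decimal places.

Δθ = -2.094395 − -2.094395 = 0.000000
ω = Δθ/dt = 0.000000/2.0 = 0.0000
ω = 0 → v = (Δx·cos θ + Δy·sin θ)/dt = -0.7500

v = -0.7500, ω = 0.0000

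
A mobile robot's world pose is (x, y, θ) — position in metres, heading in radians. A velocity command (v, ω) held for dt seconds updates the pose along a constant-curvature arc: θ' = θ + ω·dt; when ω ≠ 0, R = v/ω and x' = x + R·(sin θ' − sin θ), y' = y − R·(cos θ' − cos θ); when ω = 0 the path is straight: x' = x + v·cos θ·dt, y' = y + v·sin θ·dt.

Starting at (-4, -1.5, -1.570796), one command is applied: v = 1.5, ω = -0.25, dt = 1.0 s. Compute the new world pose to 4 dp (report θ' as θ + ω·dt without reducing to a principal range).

(-4.1865, -2.9844, -1.8208)

θ' = -1.5708 + -0.25·1.0 = -1.8208
R = v/ω = 1.5/-0.25 = -6.0000
x' = -4 + -6.0000·(sin -1.8208 − sin -1.5708) = -4.1865
y' = -1.5 − -6.0000·(cos -1.8208 − cos -1.5708) = -2.9844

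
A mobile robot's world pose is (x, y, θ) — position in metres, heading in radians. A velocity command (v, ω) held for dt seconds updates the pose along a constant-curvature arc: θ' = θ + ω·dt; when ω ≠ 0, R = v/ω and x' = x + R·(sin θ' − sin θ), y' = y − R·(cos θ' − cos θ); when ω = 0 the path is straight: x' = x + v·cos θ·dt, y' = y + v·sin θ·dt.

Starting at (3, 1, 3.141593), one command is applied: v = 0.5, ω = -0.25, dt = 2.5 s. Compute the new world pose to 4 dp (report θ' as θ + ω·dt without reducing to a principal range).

θ' = 3.1416 + -0.25·2.5 = 2.5166
R = v/ω = 0.5/-0.25 = -2.0000
x' = 3 + -2.0000·(sin 2.5166 − sin 3.1416) = 1.8298
y' = 1 − -2.0000·(cos 2.5166 − cos 3.1416) = 1.3781

(1.8298, 1.3781, 2.5166)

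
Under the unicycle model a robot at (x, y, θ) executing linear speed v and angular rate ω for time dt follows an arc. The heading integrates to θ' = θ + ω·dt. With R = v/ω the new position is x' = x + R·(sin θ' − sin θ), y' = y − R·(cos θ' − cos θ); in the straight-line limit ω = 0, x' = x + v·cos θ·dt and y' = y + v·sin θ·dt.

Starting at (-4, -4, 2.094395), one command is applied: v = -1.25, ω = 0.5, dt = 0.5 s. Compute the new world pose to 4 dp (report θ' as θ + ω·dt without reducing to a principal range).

(-3.6234, -4.4968, 2.3444)

θ' = 2.0944 + 0.5·0.5 = 2.3444
R = v/ω = -1.25/0.5 = -2.5000
x' = -4 + -2.5000·(sin 2.3444 − sin 2.0944) = -3.6234
y' = -4 − -2.5000·(cos 2.3444 − cos 2.0944) = -4.4968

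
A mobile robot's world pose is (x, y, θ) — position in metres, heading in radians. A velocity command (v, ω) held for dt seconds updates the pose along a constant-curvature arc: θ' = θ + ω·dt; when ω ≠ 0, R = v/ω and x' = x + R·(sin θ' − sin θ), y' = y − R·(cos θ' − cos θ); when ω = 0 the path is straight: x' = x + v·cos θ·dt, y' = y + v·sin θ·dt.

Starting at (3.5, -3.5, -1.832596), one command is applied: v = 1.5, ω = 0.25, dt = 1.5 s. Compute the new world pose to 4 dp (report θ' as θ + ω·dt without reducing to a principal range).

(3.3340, -5.7307, -1.4576)

θ' = -1.8326 + 0.25·1.5 = -1.4576
R = v/ω = 1.5/0.25 = 6.0000
x' = 3.5 + 6.0000·(sin -1.4576 − sin -1.8326) = 3.3340
y' = -3.5 − 6.0000·(cos -1.4576 − cos -1.8326) = -5.7307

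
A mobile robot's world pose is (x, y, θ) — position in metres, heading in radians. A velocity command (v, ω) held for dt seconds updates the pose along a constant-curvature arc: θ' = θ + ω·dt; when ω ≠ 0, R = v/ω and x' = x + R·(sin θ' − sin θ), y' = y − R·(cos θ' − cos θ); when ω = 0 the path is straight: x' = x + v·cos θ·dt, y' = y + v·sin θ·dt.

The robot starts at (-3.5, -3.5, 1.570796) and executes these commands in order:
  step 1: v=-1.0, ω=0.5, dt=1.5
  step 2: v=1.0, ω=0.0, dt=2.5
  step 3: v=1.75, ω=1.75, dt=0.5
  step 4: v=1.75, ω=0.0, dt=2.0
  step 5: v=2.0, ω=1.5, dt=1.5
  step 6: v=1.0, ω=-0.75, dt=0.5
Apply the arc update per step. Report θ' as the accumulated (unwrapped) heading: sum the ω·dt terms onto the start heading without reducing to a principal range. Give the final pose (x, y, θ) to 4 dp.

step 1: θ'=2.3208 (R=-2.0000) → pose (-2.9634, -4.8633, 2.3208)
step 2: θ'=2.3208 (straight) → pose (-4.6675, -3.0341, 2.3208)
step 3: θ'=3.1958 (R=1.0000) → pose (-5.4533, -2.7172, 3.1958)
step 4: θ'=3.1958 (straight) → pose (-8.9482, -2.9068, 3.1958)
step 5: θ'=5.4458 (R=1.3333) → pose (-9.8665, -5.1307, 5.4458)
step 6: θ'=5.0708 (R=-1.3333) → pose (-9.6084, -5.5555, 5.0708)

(-9.6084, -5.5555, 5.0708)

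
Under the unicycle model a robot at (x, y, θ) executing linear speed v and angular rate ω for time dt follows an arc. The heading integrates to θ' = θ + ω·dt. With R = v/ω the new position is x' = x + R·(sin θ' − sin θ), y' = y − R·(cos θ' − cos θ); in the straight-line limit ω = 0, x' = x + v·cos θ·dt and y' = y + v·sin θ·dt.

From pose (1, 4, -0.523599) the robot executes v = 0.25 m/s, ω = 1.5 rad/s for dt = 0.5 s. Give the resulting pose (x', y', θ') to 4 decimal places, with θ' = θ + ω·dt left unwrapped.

(1.1207, 3.9819, 0.2264)

θ' = -0.5236 + 1.5·0.5 = 0.2264
R = v/ω = 0.25/1.5 = 0.1667
x' = 1 + 0.1667·(sin 0.2264 − sin -0.5236) = 1.1207
y' = 4 − 0.1667·(cos 0.2264 − cos -0.5236) = 3.9819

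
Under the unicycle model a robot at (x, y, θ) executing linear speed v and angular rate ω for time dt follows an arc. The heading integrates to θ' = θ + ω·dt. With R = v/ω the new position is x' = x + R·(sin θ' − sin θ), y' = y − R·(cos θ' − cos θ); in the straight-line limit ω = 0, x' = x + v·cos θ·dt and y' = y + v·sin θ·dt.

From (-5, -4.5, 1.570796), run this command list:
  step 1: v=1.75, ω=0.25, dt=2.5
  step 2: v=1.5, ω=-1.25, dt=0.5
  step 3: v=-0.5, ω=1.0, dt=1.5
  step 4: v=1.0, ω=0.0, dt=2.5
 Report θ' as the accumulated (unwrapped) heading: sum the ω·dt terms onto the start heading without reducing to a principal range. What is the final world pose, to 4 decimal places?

(-8.5792, -0.0241, 3.0708)

step 1: θ'=2.1958 (R=7.0000) → pose (-6.3233, -0.4043, 2.1958)
step 2: θ'=1.5708 (R=-1.2000) → pose (-6.5501, 0.2978, 1.5708)
step 3: θ'=3.0708 (R=-0.5000) → pose (-6.0855, -0.2009, 3.0708)
step 4: θ'=3.0708 (straight) → pose (-8.5792, -0.0241, 3.0708)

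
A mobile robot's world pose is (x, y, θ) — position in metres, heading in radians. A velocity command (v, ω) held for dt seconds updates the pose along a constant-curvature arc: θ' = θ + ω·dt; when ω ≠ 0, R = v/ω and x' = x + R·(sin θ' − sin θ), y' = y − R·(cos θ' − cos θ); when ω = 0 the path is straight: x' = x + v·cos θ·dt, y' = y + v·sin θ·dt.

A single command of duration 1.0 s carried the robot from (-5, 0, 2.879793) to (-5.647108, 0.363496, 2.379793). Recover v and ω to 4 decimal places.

Δθ = 2.379793 − 2.879793 = -0.500000
ω = Δθ/dt = -0.500000/1.0 = -0.5000
R = Δx/(sin θ' − sin θ) = -1.5000
v = R·ω = -1.5000·-0.5000 = 0.7500

v = 0.7500, ω = -0.5000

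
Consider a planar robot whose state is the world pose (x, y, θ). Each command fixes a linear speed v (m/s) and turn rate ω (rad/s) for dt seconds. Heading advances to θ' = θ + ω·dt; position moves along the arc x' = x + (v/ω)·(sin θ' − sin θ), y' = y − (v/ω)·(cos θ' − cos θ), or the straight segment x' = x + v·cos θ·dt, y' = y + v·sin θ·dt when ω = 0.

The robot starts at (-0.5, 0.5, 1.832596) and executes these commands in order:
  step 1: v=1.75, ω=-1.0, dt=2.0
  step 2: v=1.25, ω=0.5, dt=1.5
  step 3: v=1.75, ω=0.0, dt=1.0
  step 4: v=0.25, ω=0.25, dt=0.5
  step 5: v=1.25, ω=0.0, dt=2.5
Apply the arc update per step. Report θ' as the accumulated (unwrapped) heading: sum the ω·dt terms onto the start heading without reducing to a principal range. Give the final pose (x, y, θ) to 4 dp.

(7.2099, 6.1252, 0.7076)

step 1: θ'=-0.1674 (R=-1.7500) → pose (1.4820, 2.6785, -0.1674)
step 2: θ'=0.5826 (R=2.5000) → pose (3.2740, 3.0559, 0.5826)
step 3: θ'=0.5826 (straight) → pose (4.7353, 4.0188, 0.5826)
step 4: θ'=0.7076 (R=1.0000) → pose (4.8351, 4.0939, 0.7076)
step 5: θ'=0.7076 (straight) → pose (7.2099, 6.1252, 0.7076)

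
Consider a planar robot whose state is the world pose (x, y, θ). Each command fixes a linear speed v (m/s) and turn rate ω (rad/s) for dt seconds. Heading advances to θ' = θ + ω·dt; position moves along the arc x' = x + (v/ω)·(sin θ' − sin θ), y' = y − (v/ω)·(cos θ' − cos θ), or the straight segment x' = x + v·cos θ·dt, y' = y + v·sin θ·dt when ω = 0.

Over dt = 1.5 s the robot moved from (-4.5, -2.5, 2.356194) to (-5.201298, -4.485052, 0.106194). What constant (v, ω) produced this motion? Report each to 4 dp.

Δθ = 0.106194 − 2.356194 = -2.250000
ω = Δθ/dt = -2.250000/1.5 = -1.5000
R = −Δy/(cos θ' − cos θ) = 1.1667
v = R·ω = 1.1667·-1.5000 = -1.7500

v = -1.7500, ω = -1.5000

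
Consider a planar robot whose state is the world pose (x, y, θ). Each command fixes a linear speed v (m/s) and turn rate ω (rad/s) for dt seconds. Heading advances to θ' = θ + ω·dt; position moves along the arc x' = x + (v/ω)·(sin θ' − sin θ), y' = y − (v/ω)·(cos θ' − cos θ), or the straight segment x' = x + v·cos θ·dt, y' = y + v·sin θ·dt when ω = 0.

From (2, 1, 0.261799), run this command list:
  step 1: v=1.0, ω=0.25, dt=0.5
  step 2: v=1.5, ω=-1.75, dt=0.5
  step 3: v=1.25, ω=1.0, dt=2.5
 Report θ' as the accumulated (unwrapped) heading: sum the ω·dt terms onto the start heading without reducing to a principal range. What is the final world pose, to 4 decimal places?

step 1: θ'=0.3868 (R=4.0000) → pose (2.4736, 1.1592, 0.3868)
step 2: θ'=-0.4882 (R=-0.8571) → pose (3.1990, 1.1224, -0.4882)
step 3: θ'=2.0118 (R=1.2500) → pose (4.9157, 2.7599, 2.0118)

(4.9157, 2.7599, 2.0118)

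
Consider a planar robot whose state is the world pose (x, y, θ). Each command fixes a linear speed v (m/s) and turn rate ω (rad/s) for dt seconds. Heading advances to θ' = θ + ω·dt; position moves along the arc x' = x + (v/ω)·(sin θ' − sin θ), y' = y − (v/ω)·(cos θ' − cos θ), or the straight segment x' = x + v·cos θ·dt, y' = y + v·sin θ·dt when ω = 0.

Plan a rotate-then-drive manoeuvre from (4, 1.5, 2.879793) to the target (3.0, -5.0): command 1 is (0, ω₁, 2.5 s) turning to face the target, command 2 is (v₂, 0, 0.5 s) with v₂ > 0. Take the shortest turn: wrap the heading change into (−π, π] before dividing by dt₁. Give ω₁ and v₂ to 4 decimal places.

ω₁ = 0.6720, v₂ = 13.1529

heading to target = atan2(-5−1.5, 3−4) = -1.7234
Δθ = wrap(-1.7234 − 2.8798) = 1.6799; ω₁ = Δθ/dt₁ = 0.6720
distance = √((3−4)² + (-5−1.5)²) = 6.5765; v₂ = distance/dt₂ = 13.1529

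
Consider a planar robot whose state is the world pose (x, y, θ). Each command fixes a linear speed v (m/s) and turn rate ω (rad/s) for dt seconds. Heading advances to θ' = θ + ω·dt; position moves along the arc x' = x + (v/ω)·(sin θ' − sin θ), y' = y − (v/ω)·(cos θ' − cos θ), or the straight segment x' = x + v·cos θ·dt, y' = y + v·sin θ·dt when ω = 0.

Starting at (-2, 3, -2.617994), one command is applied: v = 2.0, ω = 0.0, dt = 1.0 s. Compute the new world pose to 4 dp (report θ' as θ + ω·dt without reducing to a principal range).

θ' = -2.6180 + 0.0·1.0 = -2.6180
ω = 0 → straight: x' = -2 + 2.0·cos(-2.6180)·1.0 = -3.7321
y' = 3 + 2.0·sin(-2.6180)·1.0 = 2.0000

(-3.7321, 2.0000, -2.6180)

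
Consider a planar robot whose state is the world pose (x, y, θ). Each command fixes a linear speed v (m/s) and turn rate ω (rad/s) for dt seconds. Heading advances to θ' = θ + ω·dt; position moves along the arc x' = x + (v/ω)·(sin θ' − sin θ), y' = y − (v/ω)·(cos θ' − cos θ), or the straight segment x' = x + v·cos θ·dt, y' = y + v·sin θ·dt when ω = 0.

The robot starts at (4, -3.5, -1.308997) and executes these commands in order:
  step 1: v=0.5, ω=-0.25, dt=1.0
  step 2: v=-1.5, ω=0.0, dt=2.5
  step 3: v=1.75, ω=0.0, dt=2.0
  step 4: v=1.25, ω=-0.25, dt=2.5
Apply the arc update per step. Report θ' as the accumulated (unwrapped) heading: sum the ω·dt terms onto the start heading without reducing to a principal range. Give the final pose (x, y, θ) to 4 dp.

step 1: θ'=-1.5590 (R=-2.0000) → pose (4.0680, -3.9940, -1.5590)
step 2: θ'=-1.5590 (straight) → pose (4.0238, -0.2443, -1.5590)
step 3: θ'=-1.5590 (straight) → pose (4.0651, -3.7441, -1.5590)
step 4: θ'=-2.1840 (R=-5.0000) → pose (3.1545, -6.6805, -2.1840)

(3.1545, -6.6805, -2.1840)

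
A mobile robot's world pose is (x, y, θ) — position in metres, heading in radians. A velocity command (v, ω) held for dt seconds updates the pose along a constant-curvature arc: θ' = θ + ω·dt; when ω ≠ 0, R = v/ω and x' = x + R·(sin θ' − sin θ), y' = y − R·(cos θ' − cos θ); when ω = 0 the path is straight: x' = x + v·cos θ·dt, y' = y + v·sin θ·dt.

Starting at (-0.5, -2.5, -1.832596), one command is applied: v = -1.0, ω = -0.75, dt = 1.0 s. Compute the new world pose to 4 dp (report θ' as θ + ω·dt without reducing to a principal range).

(0.0808, -1.7147, -2.5826)

θ' = -1.8326 + -0.75·1.0 = -2.5826
R = v/ω = -1.0/-0.75 = 1.3333
x' = -0.5 + 1.3333·(sin -2.5826 − sin -1.8326) = 0.0808
y' = -2.5 − 1.3333·(cos -2.5826 − cos -1.8326) = -1.7147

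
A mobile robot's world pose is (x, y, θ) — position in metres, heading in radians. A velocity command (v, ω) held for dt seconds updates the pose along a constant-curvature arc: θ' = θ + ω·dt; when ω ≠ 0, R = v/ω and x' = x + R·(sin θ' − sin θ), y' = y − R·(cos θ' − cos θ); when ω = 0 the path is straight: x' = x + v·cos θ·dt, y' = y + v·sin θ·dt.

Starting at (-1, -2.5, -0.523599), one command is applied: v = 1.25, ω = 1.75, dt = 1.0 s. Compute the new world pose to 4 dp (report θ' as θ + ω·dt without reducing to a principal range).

θ' = -0.5236 + 1.75·1.0 = 1.2264
R = v/ω = 1.25/1.75 = 0.7143
x' = -1 + 0.7143·(sin 1.2264 − sin -0.5236) = 0.0295
y' = -2.5 − 0.7143·(cos 1.2264 − cos -0.5236) = -2.1226

(0.0295, -2.1226, 1.2264)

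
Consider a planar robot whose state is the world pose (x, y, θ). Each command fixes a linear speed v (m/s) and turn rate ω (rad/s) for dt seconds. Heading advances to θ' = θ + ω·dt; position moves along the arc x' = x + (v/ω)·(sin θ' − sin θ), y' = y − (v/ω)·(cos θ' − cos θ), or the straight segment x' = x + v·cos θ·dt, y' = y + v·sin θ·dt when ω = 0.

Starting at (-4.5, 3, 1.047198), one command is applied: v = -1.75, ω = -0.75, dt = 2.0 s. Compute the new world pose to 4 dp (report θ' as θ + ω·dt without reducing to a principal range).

(-7.5415, 2.0685, -0.4528)

θ' = 1.0472 + -0.75·2.0 = -0.4528
R = v/ω = -1.75/-0.75 = 2.3333
x' = -4.5 + 2.3333·(sin -0.4528 − sin 1.0472) = -7.5415
y' = 3 − 2.3333·(cos -0.4528 − cos 1.0472) = 2.0685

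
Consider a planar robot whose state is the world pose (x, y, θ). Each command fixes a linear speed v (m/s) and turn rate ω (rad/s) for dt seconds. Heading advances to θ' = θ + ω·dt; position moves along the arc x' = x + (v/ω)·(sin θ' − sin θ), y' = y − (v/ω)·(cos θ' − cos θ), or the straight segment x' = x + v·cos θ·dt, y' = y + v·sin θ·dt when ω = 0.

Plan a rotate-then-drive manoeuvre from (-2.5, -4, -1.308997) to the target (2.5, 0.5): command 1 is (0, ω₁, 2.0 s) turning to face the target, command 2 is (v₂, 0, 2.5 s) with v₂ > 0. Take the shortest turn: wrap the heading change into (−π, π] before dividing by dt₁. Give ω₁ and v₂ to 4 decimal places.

ω₁ = 1.0209, v₂ = 2.6907

heading to target = atan2(0.5−-4, 2.5−-2.5) = 0.7328
Δθ = wrap(0.7328 − -1.3090) = 2.0418; ω₁ = Δθ/dt₁ = 1.0209
distance = √((2.5−-2.5)² + (0.5−-4)²) = 6.7268; v₂ = distance/dt₂ = 2.6907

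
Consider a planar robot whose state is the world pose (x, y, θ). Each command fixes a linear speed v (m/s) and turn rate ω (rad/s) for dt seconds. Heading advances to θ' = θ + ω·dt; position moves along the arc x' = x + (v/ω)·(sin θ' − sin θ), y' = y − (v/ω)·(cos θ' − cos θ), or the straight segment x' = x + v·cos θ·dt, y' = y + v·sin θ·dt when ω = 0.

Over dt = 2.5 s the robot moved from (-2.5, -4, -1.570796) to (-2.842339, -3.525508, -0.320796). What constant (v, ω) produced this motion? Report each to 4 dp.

Δθ = -0.320796 − -1.570796 = 1.250000
ω = Δθ/dt = 1.250000/2.5 = 0.5000
R = −Δy/(cos θ' − cos θ) = -0.5000
v = R·ω = -0.5000·0.5000 = -0.2500

v = -0.2500, ω = 0.5000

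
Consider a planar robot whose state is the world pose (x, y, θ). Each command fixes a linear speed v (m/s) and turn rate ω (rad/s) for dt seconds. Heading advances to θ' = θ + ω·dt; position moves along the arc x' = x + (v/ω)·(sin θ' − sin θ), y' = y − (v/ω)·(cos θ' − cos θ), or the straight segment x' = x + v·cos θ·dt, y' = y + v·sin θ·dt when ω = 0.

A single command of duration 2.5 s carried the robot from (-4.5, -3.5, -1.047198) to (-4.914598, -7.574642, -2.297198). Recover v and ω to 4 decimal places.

Δθ = -2.297198 − -1.047198 = -1.250000
ω = Δθ/dt = -1.250000/2.5 = -0.5000
R = −Δy/(cos θ' − cos θ) = -3.5000
v = R·ω = -3.5000·-0.5000 = 1.7500

v = 1.7500, ω = -0.5000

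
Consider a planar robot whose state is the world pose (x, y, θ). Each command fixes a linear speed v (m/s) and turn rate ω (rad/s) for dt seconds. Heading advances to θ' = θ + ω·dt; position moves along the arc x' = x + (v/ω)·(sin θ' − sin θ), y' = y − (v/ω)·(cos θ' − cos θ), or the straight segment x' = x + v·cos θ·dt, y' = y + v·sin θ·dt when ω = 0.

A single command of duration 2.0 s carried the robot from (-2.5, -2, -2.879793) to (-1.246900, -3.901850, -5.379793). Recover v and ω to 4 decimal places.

Δθ = -5.379793 − -2.879793 = -2.500000
ω = Δθ/dt = -2.500000/2.0 = -1.2500
R = −Δy/(cos θ' − cos θ) = 1.2000
v = R·ω = 1.2000·-1.2500 = -1.5000

v = -1.5000, ω = -1.2500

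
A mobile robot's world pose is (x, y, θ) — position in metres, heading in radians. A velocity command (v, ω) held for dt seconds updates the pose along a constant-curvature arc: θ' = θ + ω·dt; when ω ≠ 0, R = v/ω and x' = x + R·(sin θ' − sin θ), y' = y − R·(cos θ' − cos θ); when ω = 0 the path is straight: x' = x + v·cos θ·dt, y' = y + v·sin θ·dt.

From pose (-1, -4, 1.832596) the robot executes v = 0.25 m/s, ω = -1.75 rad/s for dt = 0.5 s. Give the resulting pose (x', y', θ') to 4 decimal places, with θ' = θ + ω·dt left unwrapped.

θ' = 1.8326 + -1.75·0.5 = 0.9576
R = v/ω = 0.25/-1.75 = -0.1429
x' = -1 + -0.1429·(sin 0.9576 − sin 1.8326) = -0.9788
y' = -4 − -0.1429·(cos 0.9576 − cos 1.8326) = -3.8808

(-0.9788, -3.8808, 0.9576)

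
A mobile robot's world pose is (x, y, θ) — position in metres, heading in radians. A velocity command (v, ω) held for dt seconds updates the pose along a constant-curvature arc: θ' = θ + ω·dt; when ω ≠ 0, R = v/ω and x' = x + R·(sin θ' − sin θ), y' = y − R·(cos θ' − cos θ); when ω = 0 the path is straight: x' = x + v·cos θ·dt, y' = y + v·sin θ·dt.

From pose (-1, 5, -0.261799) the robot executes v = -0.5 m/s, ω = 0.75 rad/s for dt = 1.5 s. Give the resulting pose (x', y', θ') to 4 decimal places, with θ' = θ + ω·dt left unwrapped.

θ' = -0.2618 + 0.75·1.5 = 0.8632
R = v/ω = -0.5/0.75 = -0.6667
x' = -1 + -0.6667·(sin 0.8632 − sin -0.2618) = -1.6792
y' = 5 − -0.6667·(cos 0.8632 − cos -0.2618) = 4.7894

(-1.6792, 4.7894, 0.8632)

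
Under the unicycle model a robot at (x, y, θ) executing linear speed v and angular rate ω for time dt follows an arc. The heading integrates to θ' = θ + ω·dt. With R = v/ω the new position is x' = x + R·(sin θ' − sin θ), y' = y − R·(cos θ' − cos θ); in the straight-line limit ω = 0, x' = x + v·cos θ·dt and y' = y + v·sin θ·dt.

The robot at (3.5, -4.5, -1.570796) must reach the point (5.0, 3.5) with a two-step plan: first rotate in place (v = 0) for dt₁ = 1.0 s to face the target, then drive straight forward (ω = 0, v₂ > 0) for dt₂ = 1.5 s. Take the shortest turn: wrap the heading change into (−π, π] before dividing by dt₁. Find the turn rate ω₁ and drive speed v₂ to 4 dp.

heading to target = atan2(3.5−-4.5, 5−3.5) = 1.3854
Δθ = wrap(1.3854 − -1.5708) = 2.9562; ω₁ = Δθ/dt₁ = 2.9562
distance = √((5−3.5)² + (3.5−-4.5)²) = 8.1394; v₂ = distance/dt₂ = 5.4263

ω₁ = 2.9562, v₂ = 5.4263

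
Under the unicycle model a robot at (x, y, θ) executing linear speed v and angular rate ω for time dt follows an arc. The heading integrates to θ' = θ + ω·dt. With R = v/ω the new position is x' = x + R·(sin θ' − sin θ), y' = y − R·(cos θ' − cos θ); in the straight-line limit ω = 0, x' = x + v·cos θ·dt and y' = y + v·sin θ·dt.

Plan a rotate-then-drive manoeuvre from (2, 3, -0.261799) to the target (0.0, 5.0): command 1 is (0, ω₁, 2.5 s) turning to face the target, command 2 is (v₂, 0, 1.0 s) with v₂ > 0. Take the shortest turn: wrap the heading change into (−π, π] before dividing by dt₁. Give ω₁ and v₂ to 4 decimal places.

ω₁ = 1.0472, v₂ = 2.8284

heading to target = atan2(5−3, 0−2) = 2.3562
Δθ = wrap(2.3562 − -0.2618) = 2.6180; ω₁ = Δθ/dt₁ = 1.0472
distance = √((0−2)² + (5−3)²) = 2.8284; v₂ = distance/dt₂ = 2.8284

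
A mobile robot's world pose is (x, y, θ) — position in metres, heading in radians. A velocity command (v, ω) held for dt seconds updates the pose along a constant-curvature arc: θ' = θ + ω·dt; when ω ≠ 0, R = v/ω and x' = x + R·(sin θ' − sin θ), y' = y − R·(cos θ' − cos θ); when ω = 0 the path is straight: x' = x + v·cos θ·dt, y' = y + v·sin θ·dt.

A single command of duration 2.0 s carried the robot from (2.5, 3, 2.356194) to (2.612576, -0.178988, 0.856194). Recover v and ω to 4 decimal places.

Δθ = 0.856194 − 2.356194 = -1.500000
ω = Δθ/dt = -1.500000/2.0 = -0.7500
R = −Δy/(cos θ' − cos θ) = 2.3333
v = R·ω = 2.3333·-0.7500 = -1.7500

v = -1.7500, ω = -0.7500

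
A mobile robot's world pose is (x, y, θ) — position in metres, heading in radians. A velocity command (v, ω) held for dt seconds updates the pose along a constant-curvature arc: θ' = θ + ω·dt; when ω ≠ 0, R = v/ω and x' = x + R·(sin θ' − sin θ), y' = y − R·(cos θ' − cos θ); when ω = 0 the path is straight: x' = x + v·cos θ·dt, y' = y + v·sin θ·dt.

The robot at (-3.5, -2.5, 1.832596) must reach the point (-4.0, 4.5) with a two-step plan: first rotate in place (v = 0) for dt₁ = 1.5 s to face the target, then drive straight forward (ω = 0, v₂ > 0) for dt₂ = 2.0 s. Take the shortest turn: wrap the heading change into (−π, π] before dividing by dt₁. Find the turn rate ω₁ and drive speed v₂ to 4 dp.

heading to target = atan2(4.5−-2.5, -4−-3.5) = 1.6421
Δθ = wrap(1.6421 − 1.8326) = -0.1905; ω₁ = Δθ/dt₁ = -0.1270
distance = √((-4−-3.5)² + (4.5−-2.5)²) = 7.0178; v₂ = distance/dt₂ = 3.5089

ω₁ = -0.1270, v₂ = 3.5089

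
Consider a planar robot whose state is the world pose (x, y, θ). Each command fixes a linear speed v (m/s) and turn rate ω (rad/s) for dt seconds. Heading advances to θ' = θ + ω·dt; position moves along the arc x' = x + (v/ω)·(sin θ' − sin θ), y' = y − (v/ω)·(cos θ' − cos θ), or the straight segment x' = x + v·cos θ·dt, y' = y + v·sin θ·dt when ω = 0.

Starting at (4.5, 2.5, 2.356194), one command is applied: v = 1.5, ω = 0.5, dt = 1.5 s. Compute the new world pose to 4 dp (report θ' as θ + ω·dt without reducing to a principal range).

θ' = 2.3562 + 0.5·1.5 = 3.1062
R = v/ω = 1.5/0.5 = 3.0000
x' = 4.5 + 3.0000·(sin 3.1062 − sin 2.3562) = 2.4849
y' = 2.5 − 3.0000·(cos 3.1062 − cos 2.3562) = 3.3768

(2.4849, 3.3768, 3.1062)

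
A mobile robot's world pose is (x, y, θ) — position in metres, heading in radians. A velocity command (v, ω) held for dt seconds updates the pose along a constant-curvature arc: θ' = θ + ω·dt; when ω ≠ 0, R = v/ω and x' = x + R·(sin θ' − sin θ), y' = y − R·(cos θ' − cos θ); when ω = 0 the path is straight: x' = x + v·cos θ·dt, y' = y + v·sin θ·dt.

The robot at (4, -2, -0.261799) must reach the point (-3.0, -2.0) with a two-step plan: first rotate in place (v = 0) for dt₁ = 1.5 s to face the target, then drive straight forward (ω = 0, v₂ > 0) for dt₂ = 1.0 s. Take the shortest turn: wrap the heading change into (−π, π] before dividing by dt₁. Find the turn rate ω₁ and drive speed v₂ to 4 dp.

ω₁ = -1.9199, v₂ = 7.0000

heading to target = atan2(-2−-2, -3−4) = 3.1416
Δθ = wrap(3.1416 − -0.2618) = -2.8798; ω₁ = Δθ/dt₁ = -1.9199
distance = √((-3−4)² + (-2−-2)²) = 7.0000; v₂ = distance/dt₂ = 7.0000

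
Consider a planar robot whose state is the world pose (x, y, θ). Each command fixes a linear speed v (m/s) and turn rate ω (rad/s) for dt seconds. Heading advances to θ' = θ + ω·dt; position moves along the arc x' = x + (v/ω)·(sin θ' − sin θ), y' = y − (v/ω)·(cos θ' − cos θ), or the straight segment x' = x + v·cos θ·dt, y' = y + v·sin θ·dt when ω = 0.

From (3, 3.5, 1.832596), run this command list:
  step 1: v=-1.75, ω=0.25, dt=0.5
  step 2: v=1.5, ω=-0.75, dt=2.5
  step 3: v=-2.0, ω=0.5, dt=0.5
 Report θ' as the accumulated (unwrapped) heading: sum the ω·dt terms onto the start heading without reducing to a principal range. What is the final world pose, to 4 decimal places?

(3.9899, 5.2132, 0.3326)

step 1: θ'=1.9576 (R=-7.0000) → pose (3.2786, 2.6712, 1.9576)
step 2: θ'=0.0826 (R=-2.0000) → pose (4.9659, 5.4188, 0.0826)
step 3: θ'=0.3326 (R=-4.0000) → pose (3.9899, 5.2132, 0.3326)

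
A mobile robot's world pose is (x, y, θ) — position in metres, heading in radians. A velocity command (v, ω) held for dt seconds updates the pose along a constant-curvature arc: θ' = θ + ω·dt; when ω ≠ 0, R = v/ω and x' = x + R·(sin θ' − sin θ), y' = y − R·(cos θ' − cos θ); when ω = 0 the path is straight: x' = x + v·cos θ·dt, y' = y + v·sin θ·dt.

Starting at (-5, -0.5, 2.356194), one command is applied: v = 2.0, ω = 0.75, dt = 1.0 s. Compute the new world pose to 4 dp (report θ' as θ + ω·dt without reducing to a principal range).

θ' = 2.3562 + 0.75·1.0 = 3.1062
R = v/ω = 2.0/0.75 = 2.6667
x' = -5 + 2.6667·(sin 3.1062 − sin 2.3562) = -6.7912
y' = -0.5 − 2.6667·(cos 3.1062 − cos 2.3562) = 0.2794

(-6.7912, 0.2794, 3.1062)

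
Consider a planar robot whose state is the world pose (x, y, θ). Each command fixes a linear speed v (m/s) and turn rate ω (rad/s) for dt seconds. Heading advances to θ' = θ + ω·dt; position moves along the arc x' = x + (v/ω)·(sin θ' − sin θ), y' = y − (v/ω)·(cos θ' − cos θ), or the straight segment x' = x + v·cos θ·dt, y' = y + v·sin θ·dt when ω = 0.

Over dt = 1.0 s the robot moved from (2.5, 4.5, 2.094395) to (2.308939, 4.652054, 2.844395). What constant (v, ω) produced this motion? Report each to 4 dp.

Δθ = 2.844395 − 2.094395 = 0.750000
ω = Δθ/dt = 0.750000/1.0 = 0.7500
R = Δx/(sin θ' − sin θ) = 0.3333
v = R·ω = 0.3333·0.7500 = 0.2500

v = 0.2500, ω = 0.7500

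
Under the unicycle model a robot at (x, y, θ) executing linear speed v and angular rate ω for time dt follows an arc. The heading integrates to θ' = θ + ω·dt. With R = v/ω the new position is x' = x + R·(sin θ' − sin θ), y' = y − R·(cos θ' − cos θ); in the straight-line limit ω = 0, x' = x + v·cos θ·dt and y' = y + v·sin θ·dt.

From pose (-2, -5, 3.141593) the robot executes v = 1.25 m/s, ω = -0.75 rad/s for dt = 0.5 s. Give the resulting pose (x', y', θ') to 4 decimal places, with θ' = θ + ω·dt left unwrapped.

(-2.6105, -4.8842, 2.7666)

θ' = 3.1416 + -0.75·0.5 = 2.7666
R = v/ω = 1.25/-0.75 = -1.6667
x' = -2 + -1.6667·(sin 2.7666 − sin 3.1416) = -2.6105
y' = -5 − -1.6667·(cos 2.7666 − cos 3.1416) = -4.8842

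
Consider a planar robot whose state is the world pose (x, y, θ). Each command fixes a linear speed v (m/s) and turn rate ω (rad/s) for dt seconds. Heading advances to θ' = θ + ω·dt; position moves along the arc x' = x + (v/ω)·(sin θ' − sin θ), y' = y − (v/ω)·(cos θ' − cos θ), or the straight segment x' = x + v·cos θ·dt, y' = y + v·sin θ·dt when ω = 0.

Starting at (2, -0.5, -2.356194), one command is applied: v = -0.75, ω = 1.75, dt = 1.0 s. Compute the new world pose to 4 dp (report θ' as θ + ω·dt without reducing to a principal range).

θ' = -2.3562 + 1.75·1.0 = -0.6062
R = v/ω = -0.75/1.75 = -0.4286
x' = 2 + -0.4286·(sin -0.6062 − sin -2.3562) = 1.9411
y' = -0.5 − -0.4286·(cos -0.6062 − cos -2.3562) = 0.1553

(1.9411, 0.1553, -0.6062)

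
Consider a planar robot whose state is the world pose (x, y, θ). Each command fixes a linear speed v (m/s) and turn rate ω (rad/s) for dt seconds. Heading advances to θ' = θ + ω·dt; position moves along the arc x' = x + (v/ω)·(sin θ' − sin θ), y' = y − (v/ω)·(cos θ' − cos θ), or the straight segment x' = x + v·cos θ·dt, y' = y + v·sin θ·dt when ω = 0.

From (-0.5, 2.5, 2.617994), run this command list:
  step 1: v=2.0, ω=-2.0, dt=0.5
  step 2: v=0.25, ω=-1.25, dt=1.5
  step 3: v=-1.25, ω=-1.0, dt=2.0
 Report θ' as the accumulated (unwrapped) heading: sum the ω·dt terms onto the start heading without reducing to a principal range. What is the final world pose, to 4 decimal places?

(-1.3976, 5.5227, -2.2570)

step 1: θ'=1.6180 (R=-1.0000) → pose (-0.9989, 3.3188, 1.6180)
step 2: θ'=-0.2570 (R=-0.2000) → pose (-0.7483, 3.5217, -0.2570)
step 3: θ'=-2.2570 (R=1.2500) → pose (-1.3976, 5.5227, -2.2570)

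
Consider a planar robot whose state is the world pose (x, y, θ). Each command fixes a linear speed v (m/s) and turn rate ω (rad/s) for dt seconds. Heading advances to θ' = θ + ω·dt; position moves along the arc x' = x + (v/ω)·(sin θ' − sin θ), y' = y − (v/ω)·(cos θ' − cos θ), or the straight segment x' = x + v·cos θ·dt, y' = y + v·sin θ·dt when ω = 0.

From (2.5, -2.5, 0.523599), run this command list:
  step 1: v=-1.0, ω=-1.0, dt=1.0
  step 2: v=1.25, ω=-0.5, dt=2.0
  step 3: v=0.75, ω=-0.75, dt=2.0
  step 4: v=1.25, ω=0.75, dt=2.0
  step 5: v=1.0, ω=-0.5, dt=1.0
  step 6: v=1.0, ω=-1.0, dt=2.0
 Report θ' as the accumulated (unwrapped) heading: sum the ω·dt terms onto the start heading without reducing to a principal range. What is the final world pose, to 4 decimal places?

(-1.1459, -8.6447, -3.9764)

step 1: θ'=-0.4764 (R=1.0000) → pose (1.5414, -2.5226, -0.4764)
step 2: θ'=-1.4764 (R=-2.5000) → pose (2.8838, -4.5086, -1.4764)
step 3: θ'=-2.9764 (R=-1.0000) → pose (2.0527, -5.5893, -2.9764)
step 4: θ'=-1.4764 (R=1.6667) → pose (0.6675, -7.3903, -1.4764)
step 5: θ'=-1.9764 (R=-2.0000) → pose (0.5142, -8.3680, -1.9764)
step 6: θ'=-3.9764 (R=-1.0000) → pose (-1.1459, -8.6447, -3.9764)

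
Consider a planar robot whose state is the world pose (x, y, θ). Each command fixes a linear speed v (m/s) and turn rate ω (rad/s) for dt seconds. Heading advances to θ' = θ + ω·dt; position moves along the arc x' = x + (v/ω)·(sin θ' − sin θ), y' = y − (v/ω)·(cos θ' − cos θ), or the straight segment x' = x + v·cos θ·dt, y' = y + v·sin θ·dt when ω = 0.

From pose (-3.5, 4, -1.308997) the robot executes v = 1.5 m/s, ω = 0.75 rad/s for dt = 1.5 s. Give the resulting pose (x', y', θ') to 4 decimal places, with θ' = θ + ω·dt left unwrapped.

θ' = -1.3090 + 0.75·1.5 = -0.1840
R = v/ω = 1.5/0.75 = 2.0000
x' = -3.5 + 2.0000·(sin -0.1840 − sin -1.3090) = -1.9341
y' = 4 − 2.0000·(cos -0.1840 − cos -1.3090) = 2.5514

(-1.9341, 2.5514, -0.1840)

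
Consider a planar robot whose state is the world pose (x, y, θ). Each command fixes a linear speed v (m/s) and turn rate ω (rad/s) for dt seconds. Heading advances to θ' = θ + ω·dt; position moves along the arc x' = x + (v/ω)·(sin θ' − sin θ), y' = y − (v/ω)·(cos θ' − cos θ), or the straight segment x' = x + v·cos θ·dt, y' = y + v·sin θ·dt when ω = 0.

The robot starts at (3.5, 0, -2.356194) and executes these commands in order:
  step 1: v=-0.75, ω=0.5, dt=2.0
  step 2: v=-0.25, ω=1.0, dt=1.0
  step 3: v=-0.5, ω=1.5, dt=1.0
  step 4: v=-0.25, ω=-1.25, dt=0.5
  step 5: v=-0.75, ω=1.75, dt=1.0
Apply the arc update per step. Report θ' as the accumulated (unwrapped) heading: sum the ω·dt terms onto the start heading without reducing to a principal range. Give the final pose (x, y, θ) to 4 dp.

(3.1295, 0.6483, 2.2688)

step 1: θ'=-1.3562 (R=-1.5000) → pose (3.9049, 1.3801, -1.3562)
step 2: θ'=-0.3562 (R=-0.2500) → pose (3.7478, 1.5612, -0.3562)
step 3: θ'=1.1438 (R=-0.3333) → pose (3.3282, 1.3868, 1.1438)
step 4: θ'=0.5188 (R=0.2000) → pose (3.2453, 1.2959, 0.5188)
step 5: θ'=2.2688 (R=-0.4286) → pose (3.1295, 0.6483, 2.2688)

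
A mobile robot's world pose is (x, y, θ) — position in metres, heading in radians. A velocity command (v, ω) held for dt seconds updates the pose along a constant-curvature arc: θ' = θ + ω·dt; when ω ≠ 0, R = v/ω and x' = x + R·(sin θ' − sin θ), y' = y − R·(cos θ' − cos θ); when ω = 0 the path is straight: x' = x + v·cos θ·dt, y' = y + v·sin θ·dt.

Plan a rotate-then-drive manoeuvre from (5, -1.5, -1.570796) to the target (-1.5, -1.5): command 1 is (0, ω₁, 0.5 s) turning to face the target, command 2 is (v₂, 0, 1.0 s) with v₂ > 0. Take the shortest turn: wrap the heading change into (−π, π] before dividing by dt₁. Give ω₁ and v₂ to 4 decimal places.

ω₁ = -3.1416, v₂ = 6.5000

heading to target = atan2(-1.5−-1.5, -1.5−5) = 3.1416
Δθ = wrap(3.1416 − -1.5708) = -1.5708; ω₁ = Δθ/dt₁ = -3.1416
distance = √((-1.5−5)² + (-1.5−-1.5)²) = 6.5000; v₂ = distance/dt₂ = 6.5000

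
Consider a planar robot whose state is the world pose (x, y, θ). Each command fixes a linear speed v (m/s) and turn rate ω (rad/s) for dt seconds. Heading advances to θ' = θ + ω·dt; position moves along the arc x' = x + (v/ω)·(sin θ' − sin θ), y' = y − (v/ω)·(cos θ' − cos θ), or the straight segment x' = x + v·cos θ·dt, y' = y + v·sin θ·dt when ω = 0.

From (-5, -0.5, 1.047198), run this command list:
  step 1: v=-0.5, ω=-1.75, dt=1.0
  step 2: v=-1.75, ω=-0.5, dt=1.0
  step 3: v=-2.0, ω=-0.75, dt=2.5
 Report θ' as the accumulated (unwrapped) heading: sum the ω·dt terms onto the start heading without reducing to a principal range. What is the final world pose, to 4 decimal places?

(-4.1174, 4.4569, -3.0778)

step 1: θ'=-0.7028 (R=0.2857) → pose (-5.4321, -0.5752, -0.7028)
step 2: θ'=-1.2028 (R=3.5000) → pose (-6.4355, 0.8364, -1.2028)
step 3: θ'=-3.0778 (R=2.6667) → pose (-4.1174, 4.4569, -3.0778)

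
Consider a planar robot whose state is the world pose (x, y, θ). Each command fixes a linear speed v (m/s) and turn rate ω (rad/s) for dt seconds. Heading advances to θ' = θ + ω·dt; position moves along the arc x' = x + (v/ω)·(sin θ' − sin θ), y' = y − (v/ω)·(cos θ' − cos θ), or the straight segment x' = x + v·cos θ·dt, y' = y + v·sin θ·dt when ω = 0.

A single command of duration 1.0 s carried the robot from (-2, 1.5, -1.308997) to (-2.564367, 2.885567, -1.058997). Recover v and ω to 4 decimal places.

Δθ = -1.058997 − -1.308997 = 0.250000
ω = Δθ/dt = 0.250000/1.0 = 0.2500
R = −Δy/(cos θ' − cos θ) = -6.0000
v = R·ω = -6.0000·0.2500 = -1.5000

v = -1.5000, ω = 0.2500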